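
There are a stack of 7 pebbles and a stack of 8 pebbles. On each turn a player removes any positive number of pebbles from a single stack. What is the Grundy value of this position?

Nim-sum: 7 XOR 8 = 15.

15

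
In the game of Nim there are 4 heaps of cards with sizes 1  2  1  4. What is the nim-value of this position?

6

Write each in binary and XOR column by column:
  001  (1)
  010  (2)
  001  (1)
  100  (4)
  ---
  110  (6)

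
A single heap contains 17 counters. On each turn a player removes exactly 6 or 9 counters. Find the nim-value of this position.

Compute g(0), g(1), … for moves {6, 9}:
k:     0  1  2  3  4  5  6  7  8  9 10 11 12 13 14 15 16 17
g(k):  0  0  0  0  0  0  1  1  1  1  1  1  2  2  2  0  0  0
So g(17) = 0.

0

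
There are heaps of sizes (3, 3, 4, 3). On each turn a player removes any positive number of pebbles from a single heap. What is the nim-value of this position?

Write each in binary and XOR column by column:
  011  (3)
  011  (3)
  100  (4)
  011  (3)
  ---
  111  (7)

7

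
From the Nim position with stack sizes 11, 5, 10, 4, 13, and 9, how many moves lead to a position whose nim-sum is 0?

In binary:
  1011  (11)
  0101  (5)
  1010  (10)
  0100  (4)
  1101  (13)
  1001  (9)
  ----
  0100  (4)
The overall nim-sum is X = 4. A stack of size p has a winning move iff p XOR X < p (reduce it to p XOR X).
  11: 11 XOR 4 = 15 ≥ 11 — no move.
  5: 5 XOR 4 = 1 < 5 — winning move (to 1).
  10: 10 XOR 4 = 14 ≥ 10 — no move.
  4: 4 XOR 4 = 0 < 4 — winning move (to 0).
  13: 13 XOR 4 = 9 < 13 — winning move (to 9).
  9: 9 XOR 4 = 13 ≥ 9 — no move.
That gives 3 winning moves.

3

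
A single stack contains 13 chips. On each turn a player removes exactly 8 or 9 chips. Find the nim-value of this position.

Grundy values for subtraction set {8, 9}:
g(0) = mex{} = 0
g(1) = mex{} = 0
g(2) = mex{} = 0
g(3) = mex{} = 0
g(4) = mex{} = 0
g(5) = mex{} = 0
g(6) = mex{} = 0
g(7) = mex{} = 0
g(8) = mex{0} = 1
g(9) = mex{0} = 1
g(10) = mex{0} = 1
g(11) = mex{0} = 1
g(12) = mex{0} = 1
g(13) = mex{0} = 1
So g(13) = 1.

1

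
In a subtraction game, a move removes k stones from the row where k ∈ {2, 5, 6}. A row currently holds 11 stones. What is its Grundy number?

Grundy values for subtraction set {2, 5, 6}:
k:     0  1  2  3  4  5  6  7  8  9 10 11
g(k):  0  0  1  1  0  2  1  3  0  2  1  0
So g(11) = 0.

0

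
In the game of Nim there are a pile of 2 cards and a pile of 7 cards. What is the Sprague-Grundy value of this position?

Nim-sum: 2 XOR 7 = 5.

5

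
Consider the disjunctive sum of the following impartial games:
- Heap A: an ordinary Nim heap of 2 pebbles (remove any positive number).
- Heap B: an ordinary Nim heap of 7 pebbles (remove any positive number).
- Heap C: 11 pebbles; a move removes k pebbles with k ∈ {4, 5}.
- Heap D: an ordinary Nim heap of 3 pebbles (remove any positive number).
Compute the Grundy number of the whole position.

Heap A is a plain Nim heap of size 2, so its Grundy value is 2.
Heap B is a plain Nim heap of size 7, so its Grundy value is 7.
For heap C, compute g(0), g(1), … with moves {4, 5}:
k:     0  1  2  3  4  5  6  7  8  9 10 11
g(k):  0  0  0  0  1  1  1  1  2  0  0  0
So g(11) = 0.
Heap D is a plain Nim heap of size 3, so its Grundy value is 3.
The value of a disjunctive sum is the nim-sum of the parts.
Combined value = 2 ⊕ 7 ⊕ 0 ⊕ 3 = 6.

6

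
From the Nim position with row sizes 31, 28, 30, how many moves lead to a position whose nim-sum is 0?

In binary:
  11111  (31)
  11100  (28)
  11110  (30)
  -----
  11101  (29)
The overall nim-sum is X = 29. A row of size p has a winning move iff p XOR X < p (reduce it to p XOR X).
  31: 31 XOR 29 = 2 < 31 — winning move (to 2).
  28: 28 XOR 29 = 1 < 28 — winning move (to 1).
  30: 30 XOR 29 = 3 < 30 — winning move (to 3).
That gives 3 winning moves.

3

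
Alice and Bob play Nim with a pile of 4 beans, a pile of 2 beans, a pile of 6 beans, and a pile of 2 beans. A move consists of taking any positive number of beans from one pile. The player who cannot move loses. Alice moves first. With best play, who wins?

Nim-sum: 4 XOR 2 XOR 6 XOR 2 = 2.
The nim-sum is 2 ≠ 0, so this is an N-position: the player to move can win; Alice has a winning move.

Alice wins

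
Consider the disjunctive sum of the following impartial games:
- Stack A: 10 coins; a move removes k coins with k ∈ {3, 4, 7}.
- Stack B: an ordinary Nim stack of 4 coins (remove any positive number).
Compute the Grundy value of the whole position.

Grundy values for stack A (subtraction set {3, 4, 7}):
g(0) = mex{} = 0
g(1) = mex{} = 0
g(2) = mex{} = 0
g(3) = mex{0} = 1
g(4) = mex{0} = 1
g(5) = mex{0} = 1
g(6) = mex{0,1} = 2
g(7) = mex{0,1} = 2
g(8) = mex{0,1} = 2
g(9) = mex{0,1,2} = 3
g(10) = mex{1,2} = 0
So g(10) = 0.
Stack B is a plain Nim stack of size 4, so its Grundy value is 4.
The value of a disjunctive sum is the nim-sum of the parts.
Combined value = 0 XOR 4 = 4.

4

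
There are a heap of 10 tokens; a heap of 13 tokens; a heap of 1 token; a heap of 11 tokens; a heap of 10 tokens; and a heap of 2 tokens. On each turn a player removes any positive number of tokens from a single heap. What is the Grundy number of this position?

5

In binary:
  1010  (10)
  1101  (13)
  0001  (1)
  1011  (11)
  1010  (10)
  0010  (2)
  ----
  0101  (5)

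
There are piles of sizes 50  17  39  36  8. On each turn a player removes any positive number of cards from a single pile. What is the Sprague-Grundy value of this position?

40

Nim-sum: 50 ^ 17 ^ 39 ^ 36 ^ 8 = 40.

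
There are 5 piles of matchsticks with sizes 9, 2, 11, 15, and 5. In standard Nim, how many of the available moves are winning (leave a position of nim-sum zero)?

3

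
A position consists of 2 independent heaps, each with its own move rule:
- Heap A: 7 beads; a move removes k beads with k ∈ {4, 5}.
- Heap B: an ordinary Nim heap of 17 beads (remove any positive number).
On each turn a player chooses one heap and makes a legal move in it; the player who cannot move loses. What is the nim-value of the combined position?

16

For heap A, compute g(0), g(1), … with moves {4, 5}:
k:     0  1  2  3  4  5  6  7
g(k):  0  0  0  0  1  1  1  1
So g(7) = 1.
Heap B is a plain Nim heap of size 17, so its Grundy value is 17.
The value of a disjunctive sum is the nim-sum of the parts.
Combined value = 1 XOR 17 = 16.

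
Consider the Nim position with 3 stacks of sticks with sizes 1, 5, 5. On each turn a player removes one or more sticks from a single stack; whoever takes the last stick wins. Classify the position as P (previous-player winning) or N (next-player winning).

Compute the nim-sum pairwise:
1 ^ 5 = 4
4 ^ 5 = 1
The nim-sum is 1 ≠ 0, so this is an N-position: the player to move can win.

N-position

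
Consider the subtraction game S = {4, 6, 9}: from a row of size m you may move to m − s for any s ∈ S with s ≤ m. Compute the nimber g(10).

2

Compute g(0), g(1), … for moves {4, 6, 9}:
g(0) = mex{} = 0
g(1) = mex{} = 0
g(2) = mex{} = 0
g(3) = mex{} = 0
g(4) = mex{0} = 1
g(5) = mex{0} = 1
g(6) = mex{0} = 1
g(7) = mex{0} = 1
g(8) = mex{0,1} = 2
g(9) = mex{0,1} = 2
g(10) = mex{0,1} = 2
So g(10) = 2.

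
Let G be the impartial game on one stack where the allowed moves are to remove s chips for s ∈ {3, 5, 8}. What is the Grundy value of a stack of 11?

Build the Grundy sequence with g(k) = mex{g(k−s) : s ∈ {3, 5, 8}, s ≤ k}:
g(0) = mex{} = 0
g(1) = mex{} = 0
g(2) = mex{} = 0
g(3) = mex{0} = 1
g(4) = mex{0} = 1
g(5) = mex{0} = 1
g(6) = mex{0,1} = 2
g(7) = mex{0,1} = 2
g(8) = mex{0,1} = 2
g(9) = mex{0,1,2} = 3
g(10) = mex{0,1,2} = 3
g(11) = mex{1,2} = 0
So g(11) = 0.

0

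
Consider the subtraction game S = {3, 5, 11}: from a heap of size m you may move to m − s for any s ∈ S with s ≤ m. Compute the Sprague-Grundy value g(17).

Build the Grundy sequence with g(k) = mex{g(k−s) : s ∈ {3, 5, 11}, s ≤ k}:
k:     0  1  2  3  4  5  6  7  8  9 10 11 12 13 14 15 16 17
g(k):  0  0  0  1  1  1  2  2  0  0  0  1  1  1  2  2  0  0
So g(17) = 0.

0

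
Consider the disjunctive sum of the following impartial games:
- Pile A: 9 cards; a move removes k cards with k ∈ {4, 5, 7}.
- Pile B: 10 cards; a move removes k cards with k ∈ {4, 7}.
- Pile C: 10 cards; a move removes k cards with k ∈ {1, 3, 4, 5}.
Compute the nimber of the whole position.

Grundy values for pile A (subtraction set {4, 5, 7}):
g(0) = mex{} = 0
g(1) = mex{} = 0
g(2) = mex{} = 0
g(3) = mex{} = 0
g(4) = mex{0} = 1
g(5) = mex{0} = 1
g(6) = mex{0} = 1
g(7) = mex{0} = 1
g(8) = mex{0,1} = 2
g(9) = mex{0,1} = 2
So g(9) = 2.
For pile B, compute g(0), g(1), … with moves {4, 7}:
k:     0  1  2  3  4  5  6  7  8  9 10
g(k):  0  0  0  0  1  1  1  1  2  2  2
So g(10) = 2.
Build the Grundy sequence for pile C with g(k) = mex{g(k−s) : s ∈ {1, 3, 4, 5}, s ≤ k}:
k:     0  1  2  3  4  5  6  7  8  9 10
g(k):  0  1  0  1  2  3  2  3  0  1  0
So g(10) = 0.
The value of a disjunctive sum is the nim-sum of the parts.
Combined value = 2 XOR 2 XOR 0 = 0.

0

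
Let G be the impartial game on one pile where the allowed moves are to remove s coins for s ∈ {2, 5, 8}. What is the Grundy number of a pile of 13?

1

Grundy values for subtraction set {2, 5, 8}:
g(0) = mex{} = 0
g(1) = mex{} = 0
g(2) = mex{0} = 1
g(3) = mex{0} = 1
g(4) = mex{1} = 0
g(5) = mex{0,1} = 2
g(6) = mex{0} = 1
g(7) = mex{1,2} = 0
g(8) = mex{0,1} = 2
g(9) = mex{0} = 1
g(10) = mex{1,2} = 0
g(11) = mex{1} = 0
g(12) = mex{0} = 1
g(13) = mex{0,2} = 1
So g(13) = 1.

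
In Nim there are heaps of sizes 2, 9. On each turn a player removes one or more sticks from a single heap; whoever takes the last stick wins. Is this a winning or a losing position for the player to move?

Compute the nim-sum pairwise:
2 XOR 9 = 11
The nim-sum is 11 ≠ 0, so this is an N-position: the player to move can win.

Winning position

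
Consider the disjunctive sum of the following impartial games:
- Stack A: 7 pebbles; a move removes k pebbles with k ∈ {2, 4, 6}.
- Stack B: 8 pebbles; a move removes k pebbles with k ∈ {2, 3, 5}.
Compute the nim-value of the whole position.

3

Grundy values for stack A (subtraction set {2, 4, 6}):
k:     0  1  2  3  4  5  6  7
g(k):  0  0  1  1  2  2  3  3
So g(7) = 3.
Grundy values for stack B (subtraction set {2, 3, 5}):
g(0) = mex{} = 0
g(1) = mex{} = 0
g(2) = mex{0} = 1
g(3) = mex{0} = 1
g(4) = mex{0,1} = 2
g(5) = mex{0,1} = 2
g(6) = mex{0,1,2} = 3
g(7) = mex{1,2} = 0
g(8) = mex{1,2,3} = 0
So g(8) = 0.
The value of a disjunctive sum is the nim-sum of the parts.
Combined value = 3 ⊕ 0 = 3.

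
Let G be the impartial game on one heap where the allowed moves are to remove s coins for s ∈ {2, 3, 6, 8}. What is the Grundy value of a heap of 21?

1

Grundy values for subtraction set {2, 3, 6, 8}:
k:     0  1  2  3  4  5  6  7  8  9 10 11 12 13 14 15 16 17 18 19 20 21
g(k):  0  0  1  1  2  0  3  1  2  2  0  3  1  2  0  0  1  1  2  0  3  1
So g(21) = 1.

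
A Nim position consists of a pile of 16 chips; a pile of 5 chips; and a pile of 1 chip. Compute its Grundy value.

Compute the nim-sum pairwise:
16 XOR 5 = 21
21 XOR 1 = 20

20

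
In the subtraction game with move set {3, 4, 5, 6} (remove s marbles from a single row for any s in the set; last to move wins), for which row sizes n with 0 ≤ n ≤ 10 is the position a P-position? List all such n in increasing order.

Grundy values for subtraction set {3, 4, 5, 6}:
g(0) = mex{} = 0
g(1) = mex{} = 0
g(2) = mex{} = 0
g(3) = mex{0} = 1
g(4) = mex{0} = 1
g(5) = mex{0} = 1
g(6) = mex{0,1} = 2
g(7) = mex{0,1} = 2
g(8) = mex{0,1} = 2
g(9) = mex{1,2} = 0
g(10) = mex{1,2} = 0
The P-positions (g = 0) in 0..10 are 0, 1, 2, 9, 10.

0, 1, 2, 9, 10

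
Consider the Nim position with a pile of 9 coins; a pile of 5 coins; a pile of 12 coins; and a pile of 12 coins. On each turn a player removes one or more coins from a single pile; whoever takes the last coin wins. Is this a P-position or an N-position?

Nim-sum: 9 ^ 5 ^ 12 ^ 12 = 12.
The nim-sum is 12 ≠ 0, so this is an N-position: the player to move can win.

N-position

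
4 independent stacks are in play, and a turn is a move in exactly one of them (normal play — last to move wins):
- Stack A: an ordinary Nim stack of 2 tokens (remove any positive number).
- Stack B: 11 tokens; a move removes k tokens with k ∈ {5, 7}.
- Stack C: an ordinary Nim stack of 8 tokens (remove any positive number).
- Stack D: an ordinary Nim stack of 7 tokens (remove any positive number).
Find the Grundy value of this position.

15

Stack A is a plain Nim stack of size 2, so its Grundy value is 2.
Grundy values for stack B (subtraction set {5, 7}):
k:     0  1  2  3  4  5  6  7  8  9 10 11
g(k):  0  0  0  0  0  1  1  1  1  1  2  2
So g(11) = 2.
Stack C is a plain Nim stack of size 8, so its Grundy value is 8.
Stack D is a plain Nim stack of size 7, so its Grundy value is 7.
The value of a disjunctive sum is the nim-sum of the parts.
Combined value = 2 ⊕ 2 ⊕ 8 ⊕ 7 = 15.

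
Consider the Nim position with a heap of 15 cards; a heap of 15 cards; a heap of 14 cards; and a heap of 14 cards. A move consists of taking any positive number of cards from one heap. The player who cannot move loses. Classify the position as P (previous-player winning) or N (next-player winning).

P-position

Compute the nim-sum pairwise:
15 XOR 15 = 0
0 XOR 14 = 14
14 XOR 14 = 0
The nim-sum is 0, so this is a P-position: the player to move is in a losing position under optimal play.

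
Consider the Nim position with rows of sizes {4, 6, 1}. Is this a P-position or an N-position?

N-position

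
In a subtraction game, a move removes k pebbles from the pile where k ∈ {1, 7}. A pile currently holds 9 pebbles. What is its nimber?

Build the Grundy sequence with g(k) = mex{g(k−s) : s ∈ {1, 7}, s ≤ k}:
g(0) = mex{} = 0
g(1) = mex{0} = 1
g(2) = mex{1} = 0
g(3) = mex{0} = 1
g(4) = mex{1} = 0
g(5) = mex{0} = 1
g(6) = mex{1} = 0
g(7) = mex{0} = 1
g(8) = mex{1} = 0
g(9) = mex{0} = 1
So g(9) = 1.

1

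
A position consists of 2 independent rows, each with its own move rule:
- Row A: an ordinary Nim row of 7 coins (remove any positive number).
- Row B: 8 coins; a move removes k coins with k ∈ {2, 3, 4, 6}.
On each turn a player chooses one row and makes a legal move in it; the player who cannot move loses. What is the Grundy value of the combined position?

Row A is a plain Nim row of size 7, so its Grundy value is 7.
Build the Grundy sequence for row B with g(k) = mex{g(k−s) : s ∈ {2, 3, 4, 6}, s ≤ k}:
g(0) = mex{} = 0
g(1) = mex{} = 0
g(2) = mex{0} = 1
g(3) = mex{0} = 1
g(4) = mex{0,1} = 2
g(5) = mex{0,1} = 2
g(6) = mex{0,1,2} = 3
g(7) = mex{0,1,2} = 3
g(8) = mex{1,2,3} = 0
So g(8) = 0.
The value of a disjunctive sum is the nim-sum of the parts.
Combined value = 7 ⊕ 0 = 7.

7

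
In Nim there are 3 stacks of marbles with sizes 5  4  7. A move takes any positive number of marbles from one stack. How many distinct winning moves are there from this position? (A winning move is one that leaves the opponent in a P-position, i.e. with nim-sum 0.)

Nim-sum: 5 XOR 4 XOR 7 = 6.
The overall nim-sum is X = 6. A stack of size p has a winning move iff p XOR X < p (reduce it to p XOR X).
  5: 5 XOR 6 = 3 < 5 — winning move (to 3).
  4: 4 XOR 6 = 2 < 4 — winning move (to 2).
  7: 7 XOR 6 = 1 < 7 — winning move (to 1).
That gives 3 winning moves.

3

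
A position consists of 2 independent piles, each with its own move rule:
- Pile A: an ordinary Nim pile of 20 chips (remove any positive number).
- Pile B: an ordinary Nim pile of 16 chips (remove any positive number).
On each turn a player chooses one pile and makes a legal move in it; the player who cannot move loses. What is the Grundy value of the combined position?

4

Pile A is a plain Nim pile of size 20, so its Grundy value is 20.
Pile B is a plain Nim pile of size 16, so its Grundy value is 16.
The value of a disjunctive sum is the nim-sum of the parts.
Combined value = 20 ⊕ 16 = 4.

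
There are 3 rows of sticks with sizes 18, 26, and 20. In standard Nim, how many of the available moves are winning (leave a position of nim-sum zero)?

3

Nim-sum: 18 ⊕ 26 ⊕ 20 = 28.
The overall nim-sum is X = 28. A row of size p has a winning move iff p XOR X < p (reduce it to p XOR X).
  18: 18 XOR 28 = 14 < 18 — winning move (to 14).
  26: 26 XOR 28 = 6 < 26 — winning move (to 6).
  20: 20 XOR 28 = 8 < 20 — winning move (to 8).
That gives 3 winning moves.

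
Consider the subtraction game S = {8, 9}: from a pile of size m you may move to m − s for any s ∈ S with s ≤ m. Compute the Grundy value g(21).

0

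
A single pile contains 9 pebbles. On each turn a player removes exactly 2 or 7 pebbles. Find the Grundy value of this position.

0

Grundy values for subtraction set {2, 7}:
k:     0  1  2  3  4  5  6  7  8  9
g(k):  0  0  1  1  0  0  1  1  2  0
So g(9) = 0.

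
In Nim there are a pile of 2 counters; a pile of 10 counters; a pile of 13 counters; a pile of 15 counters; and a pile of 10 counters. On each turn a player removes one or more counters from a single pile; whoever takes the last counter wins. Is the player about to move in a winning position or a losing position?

Losing position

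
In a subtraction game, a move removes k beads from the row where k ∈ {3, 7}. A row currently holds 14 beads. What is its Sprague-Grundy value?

1

Build the Grundy sequence with g(k) = mex{g(k−s) : s ∈ {3, 7}, s ≤ k}:
k:     0  1  2  3  4  5  6  7  8  9 10 11 12 13 14
g(k):  0  0  0  1  1  1  0  2  2  1  0  0  0  1  1
So g(14) = 1.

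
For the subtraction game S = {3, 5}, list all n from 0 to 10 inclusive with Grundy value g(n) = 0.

0, 1, 2, 8, 9, 10

Grundy values for subtraction set {3, 5}:
g(0) = mex{} = 0
g(1) = mex{} = 0
g(2) = mex{} = 0
g(3) = mex{0} = 1
g(4) = mex{0} = 1
g(5) = mex{0} = 1
g(6) = mex{0,1} = 2
g(7) = mex{0,1} = 2
g(8) = mex{1} = 0
g(9) = mex{1,2} = 0
g(10) = mex{1,2} = 0
The P-positions (g = 0) in 0..10 are 0, 1, 2, 8, 9, 10.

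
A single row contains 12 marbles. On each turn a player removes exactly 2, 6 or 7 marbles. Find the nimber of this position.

2

Build the Grundy sequence with g(k) = mex{g(k−s) : s ∈ {2, 6, 7}, s ≤ k}:
k:     0  1  2  3  4  5  6  7  8  9 10 11 12
g(k):  0  0  1  1  0  0  1  1  2  0  3  1  2
So g(12) = 2.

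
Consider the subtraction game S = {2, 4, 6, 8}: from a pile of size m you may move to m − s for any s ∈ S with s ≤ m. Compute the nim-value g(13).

1

Compute g(0), g(1), … for moves {2, 4, 6, 8}:
k:     0  1  2  3  4  5  6  7  8  9 10 11 12 13
g(k):  0  0  1  1  2  2  3  3  4  4  0  0  1  1
So g(13) = 1.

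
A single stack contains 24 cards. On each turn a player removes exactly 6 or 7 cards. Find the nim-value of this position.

1

Compute g(0), g(1), … for moves {6, 7}:
k:     0  1  2  3  4  5  6  7  8  9 10 11 12 13 14 15 16 17 18 19 20 21 22 23 24
g(k):  0  0  0  0  0  0  1  1  1  1  1  1  2  0  0  0  0  0  0  1  1  1  1  1  1
So g(24) = 1.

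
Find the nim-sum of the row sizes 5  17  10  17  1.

Compute the nim-sum pairwise:
5 XOR 17 = 20
20 XOR 10 = 30
30 XOR 17 = 15
15 XOR 1 = 14

14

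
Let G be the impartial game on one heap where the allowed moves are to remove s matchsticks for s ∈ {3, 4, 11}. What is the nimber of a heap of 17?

Grundy values for subtraction set {3, 4, 11}:
k:     0  1  2  3  4  5  6  7  8  9 10 11 12 13 14 15 16 17
g(k):  0  0  0  1  1  1  2  0  0  0  1  1  1  2  0  0  0  1
So g(17) = 1.

1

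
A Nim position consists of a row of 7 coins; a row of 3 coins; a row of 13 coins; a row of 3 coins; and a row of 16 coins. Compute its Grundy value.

Bitwise XOR of the heap sizes:
  00111  (7)
  00011  (3)
  01101  (13)
  00011  (3)
  10000  (16)
  -----
  11010  (26)

26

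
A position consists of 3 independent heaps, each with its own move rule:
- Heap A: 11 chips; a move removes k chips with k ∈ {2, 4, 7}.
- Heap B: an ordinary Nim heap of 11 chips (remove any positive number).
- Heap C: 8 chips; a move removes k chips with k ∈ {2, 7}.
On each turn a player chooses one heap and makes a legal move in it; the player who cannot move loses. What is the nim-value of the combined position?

Build the Grundy sequence for heap A with g(k) = mex{g(k−s) : s ∈ {2, 4, 7}, s ≤ k}:
k:     0  1  2  3  4  5  6  7  8  9 10 11
g(k):  0  0  1  1  2  2  0  3  1  0  2  1
So g(11) = 1.
Heap B is a plain Nim heap of size 11, so its Grundy value is 11.
Build the Grundy sequence for heap C with g(k) = mex{g(k−s) : s ∈ {2, 7}, s ≤ k}:
k:     0  1  2  3  4  5  6  7  8
g(k):  0  0  1  1  0  0  1  1  2
So g(8) = 2.
By the Sprague-Grundy theorem, the Grundy value of a sum of independent games is the XOR of the component values.
Combined value = 1 ⊕ 11 ⊕ 2 = 8.

8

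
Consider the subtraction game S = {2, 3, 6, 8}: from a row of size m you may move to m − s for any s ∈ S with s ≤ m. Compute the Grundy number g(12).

1

Grundy values for subtraction set {2, 3, 6, 8}:
g(0) = mex{} = 0
g(1) = mex{} = 0
g(2) = mex{0} = 1
g(3) = mex{0} = 1
g(4) = mex{0,1} = 2
g(5) = mex{1} = 0
g(6) = mex{0,1,2} = 3
g(7) = mex{0,2} = 1
g(8) = mex{0,1,3} = 2
g(9) = mex{0,1,3} = 2
g(10) = mex{1,2} = 0
g(11) = mex{0,1,2} = 3
g(12) = mex{0,2,3} = 1
So g(12) = 1.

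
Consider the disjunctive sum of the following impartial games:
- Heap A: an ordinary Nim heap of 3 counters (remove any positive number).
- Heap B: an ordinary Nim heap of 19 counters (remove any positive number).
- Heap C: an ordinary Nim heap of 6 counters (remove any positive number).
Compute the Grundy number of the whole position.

22

Heap A is a plain Nim heap of size 3, so its Grundy value is 3.
Heap B is a plain Nim heap of size 19, so its Grundy value is 19.
Heap C is a plain Nim heap of size 6, so its Grundy value is 6.
The value of a disjunctive sum is the nim-sum of the parts.
Combined value = 3 XOR 19 XOR 6 = 22.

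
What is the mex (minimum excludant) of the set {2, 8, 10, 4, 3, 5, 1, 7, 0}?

6

The values 0, 1, 2, 3, 4, 5 are all present; 6 is the first non-negative integer missing from the set.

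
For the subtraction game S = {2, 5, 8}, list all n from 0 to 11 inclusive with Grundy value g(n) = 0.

0, 1, 4, 7, 10, 11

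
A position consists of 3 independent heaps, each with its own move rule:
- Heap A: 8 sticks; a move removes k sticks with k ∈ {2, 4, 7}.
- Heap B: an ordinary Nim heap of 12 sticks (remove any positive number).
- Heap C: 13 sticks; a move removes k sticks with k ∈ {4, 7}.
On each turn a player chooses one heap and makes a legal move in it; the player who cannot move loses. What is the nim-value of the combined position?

For heap A, compute g(0), g(1), … with moves {2, 4, 7}:
g(0) = mex{} = 0
g(1) = mex{} = 0
g(2) = mex{0} = 1
g(3) = mex{0} = 1
g(4) = mex{0,1} = 2
g(5) = mex{0,1} = 2
g(6) = mex{1,2} = 0
g(7) = mex{0,1,2} = 3
g(8) = mex{0,2} = 1
So g(8) = 1.
Heap B is a plain Nim heap of size 12, so its Grundy value is 12.
Build the Grundy sequence for heap C with g(k) = mex{g(k−s) : s ∈ {4, 7}, s ≤ k}:
k:     0  1  2  3  4  5  6  7  8  9 10 11 12 13
g(k):  0  0  0  0  1  1  1  1  2  2  2  0  0  0
So g(13) = 0.
The value of a disjunctive sum is the nim-sum of the parts.
Combined value = 1 ⊕ 12 ⊕ 0 = 13.

13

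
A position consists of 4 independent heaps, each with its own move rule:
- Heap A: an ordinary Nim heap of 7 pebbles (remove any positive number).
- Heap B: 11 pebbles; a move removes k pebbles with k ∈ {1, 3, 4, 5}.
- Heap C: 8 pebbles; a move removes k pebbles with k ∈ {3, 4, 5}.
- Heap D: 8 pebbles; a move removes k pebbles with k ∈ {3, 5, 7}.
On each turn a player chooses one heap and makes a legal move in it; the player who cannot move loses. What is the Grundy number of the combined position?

4

Heap A is a plain Nim heap of size 7, so its Grundy value is 7.
Build the Grundy sequence for heap B with g(k) = mex{g(k−s) : s ∈ {1, 3, 4, 5}, s ≤ k}:
k:     0  1  2  3  4  5  6  7  8  9 10 11
g(k):  0  1  0  1  2  3  2  3  0  1  0  1
So g(11) = 1.
Build the Grundy sequence for heap C with g(k) = mex{g(k−s) : s ∈ {3, 4, 5}, s ≤ k}:
g(0) = mex{} = 0
g(1) = mex{} = 0
g(2) = mex{} = 0
g(3) = mex{0} = 1
g(4) = mex{0} = 1
g(5) = mex{0} = 1
g(6) = mex{0,1} = 2
g(7) = mex{0,1} = 2
g(8) = mex{1} = 0
So g(8) = 0.
Build the Grundy sequence for heap D with g(k) = mex{g(k−s) : s ∈ {3, 5, 7}, s ≤ k}:
k:     0  1  2  3  4  5  6  7  8
g(k):  0  0  0  1  1  1  2  2  2
So g(8) = 2.
The value of a disjunctive sum is the nim-sum of the parts.
Combined value = 7 ⊕ 1 ⊕ 0 ⊕ 2 = 4.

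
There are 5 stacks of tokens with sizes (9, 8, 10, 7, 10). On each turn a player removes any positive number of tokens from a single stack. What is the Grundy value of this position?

Nim-sum: 9 ^ 8 ^ 10 ^ 7 ^ 10 = 6.

6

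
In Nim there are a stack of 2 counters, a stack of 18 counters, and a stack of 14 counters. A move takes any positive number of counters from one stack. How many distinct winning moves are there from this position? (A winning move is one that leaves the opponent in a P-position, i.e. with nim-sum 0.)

Nim-sum: 2 ⊕ 18 ⊕ 14 = 30.
The overall nim-sum is X = 30. A stack of size p has a winning move iff p XOR X < p (reduce it to p XOR X).
  2: 2 XOR 30 = 28 ≥ 2 — no move.
  18: 18 XOR 30 = 12 < 18 — winning move (to 12).
  14: 14 XOR 30 = 16 ≥ 14 — no move.
That gives 1 winning move.

1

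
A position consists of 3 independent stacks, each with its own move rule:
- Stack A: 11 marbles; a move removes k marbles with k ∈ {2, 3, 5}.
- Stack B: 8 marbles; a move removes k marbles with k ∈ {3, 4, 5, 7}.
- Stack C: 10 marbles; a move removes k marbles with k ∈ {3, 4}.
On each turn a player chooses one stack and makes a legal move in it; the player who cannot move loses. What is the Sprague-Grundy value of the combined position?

1

For stack A, compute g(0), g(1), … with moves {2, 3, 5}:
g(0) = mex{} = 0
g(1) = mex{} = 0
g(2) = mex{0} = 1
g(3) = mex{0} = 1
g(4) = mex{0,1} = 2
g(5) = mex{0,1} = 2
g(6) = mex{0,1,2} = 3
g(7) = mex{1,2} = 0
g(8) = mex{1,2,3} = 0
g(9) = mex{0,2,3} = 1
g(10) = mex{0,2} = 1
g(11) = mex{0,1,3} = 2
So g(11) = 2.
For stack B, compute g(0), g(1), … with moves {3, 4, 5, 7}:
k:     0  1  2  3  4  5  6  7  8
g(k):  0  0  0  1  1  1  2  2  2
So g(8) = 2.
Grundy values for stack C (subtraction set {3, 4}):
g(0) = mex{} = 0
g(1) = mex{} = 0
g(2) = mex{} = 0
g(3) = mex{0} = 1
g(4) = mex{0} = 1
g(5) = mex{0} = 1
g(6) = mex{0,1} = 2
g(7) = mex{1} = 0
g(8) = mex{1} = 0
g(9) = mex{1,2} = 0
g(10) = mex{0,2} = 1
So g(10) = 1.
By the Sprague-Grundy theorem, the Grundy value of a sum of independent games is the XOR of the component values.
Combined value = 2 ⊕ 2 ⊕ 1 = 1.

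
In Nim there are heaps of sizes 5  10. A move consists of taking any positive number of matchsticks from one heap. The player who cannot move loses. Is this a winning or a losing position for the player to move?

Winning position

Compute the nim-sum pairwise:
5 ⊕ 10 = 15
The nim-sum is 15 ≠ 0, so this is an N-position: the player to move can win.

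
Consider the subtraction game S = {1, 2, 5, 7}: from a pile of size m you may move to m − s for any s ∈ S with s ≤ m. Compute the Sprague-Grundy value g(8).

2

Grundy values for subtraction set {1, 2, 5, 7}:
k:     0  1  2  3  4  5  6  7  8
g(k):  0  1  2  0  1  2  0  1  2
So g(8) = 2.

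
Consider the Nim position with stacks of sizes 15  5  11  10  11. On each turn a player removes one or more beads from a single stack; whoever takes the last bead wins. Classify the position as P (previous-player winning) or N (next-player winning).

P-position

In binary:
  1111  (15)
  0101  (5)
  1011  (11)
  1010  (10)
  1011  (11)
  ----
  0000  (0)
The nim-sum is 0, so this is a P-position: the player to move is in a losing position under optimal play.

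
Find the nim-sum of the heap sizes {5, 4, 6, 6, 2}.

3

Bitwise XOR of the heap sizes:
  101  (5)
  100  (4)
  110  (6)
  110  (6)
  010  (2)
  ---
  011  (3)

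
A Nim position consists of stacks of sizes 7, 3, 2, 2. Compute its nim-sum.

4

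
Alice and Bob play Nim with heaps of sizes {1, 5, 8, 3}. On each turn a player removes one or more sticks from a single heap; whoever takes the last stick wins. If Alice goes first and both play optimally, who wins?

Compute the nim-sum pairwise:
1 ⊕ 5 = 4
4 ⊕ 8 = 12
12 ⊕ 3 = 15
The nim-sum is 15 ≠ 0, so this is an N-position: the player to move can win; Alice has a winning move.

Alice wins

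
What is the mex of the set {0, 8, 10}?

1

0 is in the set but 1 is not, so the mex is 1.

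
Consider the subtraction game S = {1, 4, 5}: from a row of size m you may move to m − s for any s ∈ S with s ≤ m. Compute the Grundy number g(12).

Compute g(0), g(1), … for moves {1, 4, 5}:
k:     0  1  2  3  4  5  6  7  8  9 10 11 12
g(k):  0  1  0  1  2  3  2  3  0  1  0  1  2
So g(12) = 2.

2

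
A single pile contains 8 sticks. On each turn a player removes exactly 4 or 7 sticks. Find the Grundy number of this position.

2

Compute g(0), g(1), … for moves {4, 7}:
k:     0  1  2  3  4  5  6  7  8
g(k):  0  0  0  0  1  1  1  1  2
So g(8) = 2.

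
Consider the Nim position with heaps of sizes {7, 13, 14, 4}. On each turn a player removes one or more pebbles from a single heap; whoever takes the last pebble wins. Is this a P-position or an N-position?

P-position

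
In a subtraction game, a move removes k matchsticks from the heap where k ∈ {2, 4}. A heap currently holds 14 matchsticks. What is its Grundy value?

1

Compute g(0), g(1), … for moves {2, 4}:
k:     0  1  2  3  4  5  6  7  8  9 10 11 12 13 14
g(k):  0  0  1  1  2  2  0  0  1  1  2  2  0  0  1
So g(14) = 1.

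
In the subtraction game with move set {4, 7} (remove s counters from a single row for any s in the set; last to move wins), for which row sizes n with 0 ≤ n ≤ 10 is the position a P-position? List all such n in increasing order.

Compute g(0), g(1), … for moves {4, 7}:
k:     0  1  2  3  4  5  6  7  8  9 10
g(k):  0  0  0  0  1  1  1  1  2  2  2
The P-positions (g = 0) in 0..10 are 0, 1, 2, 3.

0, 1, 2, 3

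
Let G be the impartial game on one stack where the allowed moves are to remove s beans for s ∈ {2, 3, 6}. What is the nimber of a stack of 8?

2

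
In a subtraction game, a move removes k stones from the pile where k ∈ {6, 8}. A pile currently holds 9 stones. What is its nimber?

Build the Grundy sequence with g(k) = mex{g(k−s) : s ∈ {6, 8}, s ≤ k}:
k:     0  1  2  3  4  5  6  7  8  9
g(k):  0  0  0  0  0  0  1  1  1  1
So g(9) = 1.

1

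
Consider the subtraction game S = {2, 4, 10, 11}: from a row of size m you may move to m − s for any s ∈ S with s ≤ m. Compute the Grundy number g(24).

2

Grundy values for subtraction set {2, 4, 10, 11}:
k:     0  1  2  3  4  5  6  7  8  9 10 11 12 13 14 15 16 17 18 19 20 21 22 23 24
g(k):  0  0  1  1  2  2  0  0  1  1  2  2  3  0  0  1  1  2  2  0  0  1  1  2  2
So g(24) = 2.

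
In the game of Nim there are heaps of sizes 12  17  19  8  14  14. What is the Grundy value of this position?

6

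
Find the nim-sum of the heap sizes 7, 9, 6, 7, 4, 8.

In binary:
  0111  (7)
  1001  (9)
  0110  (6)
  0111  (7)
  0100  (4)
  1000  (8)
  ----
  0011  (3)

3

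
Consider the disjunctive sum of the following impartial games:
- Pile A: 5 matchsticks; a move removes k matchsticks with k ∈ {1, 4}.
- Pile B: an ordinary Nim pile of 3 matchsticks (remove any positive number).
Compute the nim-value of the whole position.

3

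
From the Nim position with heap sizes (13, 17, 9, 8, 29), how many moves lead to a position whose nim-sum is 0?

0

Nim-sum: 13 ^ 17 ^ 9 ^ 8 ^ 29 = 0.
The nim-sum is already 0, so every move leaves a nonzero nim-sum — there are no winning moves.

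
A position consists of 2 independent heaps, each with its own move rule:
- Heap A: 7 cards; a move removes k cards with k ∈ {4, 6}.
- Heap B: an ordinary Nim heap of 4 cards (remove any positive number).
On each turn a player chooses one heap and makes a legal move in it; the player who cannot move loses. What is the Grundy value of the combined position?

For heap A, compute g(0), g(1), … with moves {4, 6}:
g(0) = mex{} = 0
g(1) = mex{} = 0
g(2) = mex{} = 0
g(3) = mex{} = 0
g(4) = mex{0} = 1
g(5) = mex{0} = 1
g(6) = mex{0} = 1
g(7) = mex{0} = 1
So g(7) = 1.
Heap B is a plain Nim heap of size 4, so its Grundy value is 4.
The value of a disjunctive sum is the nim-sum of the parts.
Combined value = 1 ⊕ 4 = 5.

5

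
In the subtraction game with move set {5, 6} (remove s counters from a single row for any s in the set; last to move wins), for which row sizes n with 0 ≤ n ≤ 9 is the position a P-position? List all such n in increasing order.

0, 1, 2, 3, 4

Compute g(0), g(1), … for moves {5, 6}:
k:     0  1  2  3  4  5  6  7  8  9
g(k):  0  0  0  0  0  1  1  1  1  1
The P-positions (g = 0) in 0..9 are 0, 1, 2, 3, 4.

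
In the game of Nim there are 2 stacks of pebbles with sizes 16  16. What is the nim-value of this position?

Write each in binary and XOR column by column:
  10000  (16)
  10000  (16)
  -----
  00000  (0)

0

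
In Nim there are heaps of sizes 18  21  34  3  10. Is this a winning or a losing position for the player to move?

Nim-sum: 18 XOR 21 XOR 34 XOR 3 XOR 10 = 44.
The nim-sum is 44 ≠ 0, so this is an N-position: the player to move can win.

Winning position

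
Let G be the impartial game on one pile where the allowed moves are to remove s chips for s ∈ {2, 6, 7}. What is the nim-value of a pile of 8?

2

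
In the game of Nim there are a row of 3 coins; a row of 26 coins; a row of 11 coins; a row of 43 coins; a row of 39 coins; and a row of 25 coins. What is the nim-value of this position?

7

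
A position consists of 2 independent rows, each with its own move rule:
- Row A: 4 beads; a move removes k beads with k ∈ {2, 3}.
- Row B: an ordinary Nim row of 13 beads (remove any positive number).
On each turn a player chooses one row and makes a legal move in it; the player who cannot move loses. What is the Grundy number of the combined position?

15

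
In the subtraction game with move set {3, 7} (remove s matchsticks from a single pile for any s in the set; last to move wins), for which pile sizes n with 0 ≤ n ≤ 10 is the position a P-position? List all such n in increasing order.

0, 1, 2, 6, 10

Grundy values for subtraction set {3, 7}:
g(0) = mex{} = 0
g(1) = mex{} = 0
g(2) = mex{} = 0
g(3) = mex{0} = 1
g(4) = mex{0} = 1
g(5) = mex{0} = 1
g(6) = mex{1} = 0
g(7) = mex{0,1} = 2
g(8) = mex{0,1} = 2
g(9) = mex{0} = 1
g(10) = mex{1,2} = 0
The P-positions (g = 0) in 0..10 are 0, 1, 2, 6, 10.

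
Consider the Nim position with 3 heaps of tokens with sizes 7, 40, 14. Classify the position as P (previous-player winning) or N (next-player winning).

N-position

In binary:
  000111  (7)
  101000  (40)
  001110  (14)
  ------
  100001  (33)
The nim-sum is 33 ≠ 0, so this is an N-position: the player to move can win.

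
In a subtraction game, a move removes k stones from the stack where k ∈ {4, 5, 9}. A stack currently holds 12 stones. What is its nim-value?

3

Build the Grundy sequence with g(k) = mex{g(k−s) : s ∈ {4, 5, 9}, s ≤ k}:
g(0) = mex{} = 0
g(1) = mex{} = 0
g(2) = mex{} = 0
g(3) = mex{} = 0
g(4) = mex{0} = 1
g(5) = mex{0} = 1
g(6) = mex{0} = 1
g(7) = mex{0} = 1
g(8) = mex{0,1} = 2
g(9) = mex{0,1} = 2
g(10) = mex{0,1} = 2
g(11) = mex{0,1} = 2
g(12) = mex{0,1,2} = 3
So g(12) = 3.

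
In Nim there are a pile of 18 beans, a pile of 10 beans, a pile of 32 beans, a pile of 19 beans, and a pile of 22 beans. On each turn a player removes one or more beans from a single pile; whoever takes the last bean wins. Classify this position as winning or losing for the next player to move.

Bitwise XOR of the heap sizes:
  010010  (18)
  001010  (10)
  100000  (32)
  010011  (19)
  010110  (22)
  ------
  111101  (61)
The nim-sum is 61 ≠ 0, so this is an N-position: the player to move can win.

Winning position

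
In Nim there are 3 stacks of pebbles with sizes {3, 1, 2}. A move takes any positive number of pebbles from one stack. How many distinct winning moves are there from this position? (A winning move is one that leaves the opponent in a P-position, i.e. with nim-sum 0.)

0

Write each in binary and XOR column by column:
  11  (3)
  01  (1)
  10  (2)
  --
  00  (0)
The nim-sum is already 0, so every move leaves a nonzero nim-sum — there are no winning moves.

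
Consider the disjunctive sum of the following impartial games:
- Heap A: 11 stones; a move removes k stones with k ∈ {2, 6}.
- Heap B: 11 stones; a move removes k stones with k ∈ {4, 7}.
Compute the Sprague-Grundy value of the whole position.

1

Build the Grundy sequence for heap A with g(k) = mex{g(k−s) : s ∈ {2, 6}, s ≤ k}:
k:     0  1  2  3  4  5  6  7  8  9 10 11
g(k):  0  0  1  1  0  0  1  1  0  0  1  1
So g(11) = 1.
Grundy values for heap B (subtraction set {4, 7}):
g(0) = mex{} = 0
g(1) = mex{} = 0
g(2) = mex{} = 0
g(3) = mex{} = 0
g(4) = mex{0} = 1
g(5) = mex{0} = 1
g(6) = mex{0} = 1
g(7) = mex{0} = 1
g(8) = mex{0,1} = 2
g(9) = mex{0,1} = 2
g(10) = mex{0,1} = 2
g(11) = mex{1} = 0
So g(11) = 0.
The value of a disjunctive sum is the nim-sum of the parts.
Combined value = 1 ⊕ 0 = 1.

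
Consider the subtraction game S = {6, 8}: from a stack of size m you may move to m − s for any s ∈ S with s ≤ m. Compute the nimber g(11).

1

Compute g(0), g(1), … for moves {6, 8}:
g(0) = mex{} = 0
g(1) = mex{} = 0
g(2) = mex{} = 0
g(3) = mex{} = 0
g(4) = mex{} = 0
g(5) = mex{} = 0
g(6) = mex{0} = 1
g(7) = mex{0} = 1
g(8) = mex{0} = 1
g(9) = mex{0} = 1
g(10) = mex{0} = 1
g(11) = mex{0} = 1
So g(11) = 1.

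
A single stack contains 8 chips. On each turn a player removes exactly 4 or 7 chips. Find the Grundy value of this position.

Build the Grundy sequence with g(k) = mex{g(k−s) : s ∈ {4, 7}, s ≤ k}:
g(0) = mex{} = 0
g(1) = mex{} = 0
g(2) = mex{} = 0
g(3) = mex{} = 0
g(4) = mex{0} = 1
g(5) = mex{0} = 1
g(6) = mex{0} = 1
g(7) = mex{0} = 1
g(8) = mex{0,1} = 2
So g(8) = 2.

2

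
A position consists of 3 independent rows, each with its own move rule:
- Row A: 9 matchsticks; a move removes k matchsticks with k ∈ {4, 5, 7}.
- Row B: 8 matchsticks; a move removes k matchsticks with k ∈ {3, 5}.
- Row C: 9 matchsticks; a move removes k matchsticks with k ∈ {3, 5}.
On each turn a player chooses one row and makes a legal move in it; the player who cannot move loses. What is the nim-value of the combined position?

2

For row A, compute g(0), g(1), … with moves {4, 5, 7}:
g(0) = mex{} = 0
g(1) = mex{} = 0
g(2) = mex{} = 0
g(3) = mex{} = 0
g(4) = mex{0} = 1
g(5) = mex{0} = 1
g(6) = mex{0} = 1
g(7) = mex{0} = 1
g(8) = mex{0,1} = 2
g(9) = mex{0,1} = 2
So g(9) = 2.
For row B, compute g(0), g(1), … with moves {3, 5}:
g(0) = mex{} = 0
g(1) = mex{} = 0
g(2) = mex{} = 0
g(3) = mex{0} = 1
g(4) = mex{0} = 1
g(5) = mex{0} = 1
g(6) = mex{0,1} = 2
g(7) = mex{0,1} = 2
g(8) = mex{1} = 0
So g(8) = 0.
For row C, compute g(0), g(1), … with moves {3, 5}:
k:     0  1  2  3  4  5  6  7  8  9
g(k):  0  0  0  1  1  1  2  2  0  0
So g(9) = 0.
By the Sprague-Grundy theorem, the Grundy value of a sum of independent games is the XOR of the component values.
Combined value = 2 XOR 0 XOR 0 = 2.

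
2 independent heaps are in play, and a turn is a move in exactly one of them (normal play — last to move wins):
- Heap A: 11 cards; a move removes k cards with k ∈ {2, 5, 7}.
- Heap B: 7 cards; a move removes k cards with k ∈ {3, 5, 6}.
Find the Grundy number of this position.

1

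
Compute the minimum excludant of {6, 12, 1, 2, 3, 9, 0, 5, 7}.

4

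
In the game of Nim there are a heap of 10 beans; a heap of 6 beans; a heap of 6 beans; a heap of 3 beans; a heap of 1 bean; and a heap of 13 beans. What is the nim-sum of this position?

5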